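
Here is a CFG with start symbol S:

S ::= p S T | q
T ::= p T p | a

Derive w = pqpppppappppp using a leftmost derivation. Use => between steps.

S => pST => pqT => pqpTp => pqppTpp => pqpppTppp => pqppppTpppp => pqpppppTppppp => pqpppppappppp

S => pST   [S ::= p S T]
pST => pqT   [S ::= q]
pqT => pqpTp   [T ::= p T p]
pqpTp => pqppTpp   [T ::= p T p]
pqppTpp => pqpppTppp   [T ::= p T p]
pqpppTppp => pqppppTpppp   [T ::= p T p]
pqppppTpppp => pqpppppTppppp   [T ::= p T p]
pqpppppTppppp => pqpppppappppp   [T ::= a]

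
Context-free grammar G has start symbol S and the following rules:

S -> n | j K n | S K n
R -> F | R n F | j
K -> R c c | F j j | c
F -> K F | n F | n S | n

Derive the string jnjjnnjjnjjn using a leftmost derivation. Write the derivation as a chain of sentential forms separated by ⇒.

S ⇒ jKn ⇒ jFjjn ⇒ jKFjjn ⇒ jFjjFjjn ⇒ jKFjjFjjn ⇒ jFjjFjjFjjn ⇒ jnjjFjjFjjn ⇒ jnjjnFjjFjjn ⇒ jnjjnnjjFjjn ⇒ jnjjnnjjnjjn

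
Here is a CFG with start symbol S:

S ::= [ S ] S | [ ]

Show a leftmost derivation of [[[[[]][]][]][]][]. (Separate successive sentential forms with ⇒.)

S ⇒ [S]S   [S ::= [ S ] S]
[S]S ⇒ [[S]S]S   [S ::= [ S ] S]
[[S]S]S ⇒ [[[S]S]S]S   [S ::= [ S ] S]
[[[S]S]S]S ⇒ [[[[S]S]S]S]S   [S ::= [ S ] S]
[[[[S]S]S]S]S ⇒ [[[[[]]S]S]S]S   [S ::= [ ]]
[[[[[]]S]S]S]S ⇒ [[[[[]][]]S]S]S   [S ::= [ ]]
[[[[[]][]]S]S]S ⇒ [[[[[]][]][]]S]S   [S ::= [ ]]
[[[[[]][]][]]S]S ⇒ [[[[[]][]][]][]]S   [S ::= [ ]]
[[[[[]][]][]][]]S ⇒ [[[[[]][]][]][]][]   [S ::= [ ]]

S⇒[S]S⇒[[S]S]S⇒[[[S]S]S]S⇒[[[[S]S]S]S]S⇒[[[[[]]S]S]S]S⇒[[[[[]][]]S]S]S⇒[[[[[]][]][]]S]S⇒[[[[[]][]][]][]]S⇒[[[[[]][]][]][]][]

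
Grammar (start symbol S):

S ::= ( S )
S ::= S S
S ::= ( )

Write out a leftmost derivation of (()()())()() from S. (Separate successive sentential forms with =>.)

S => SS => SSS => (S)SS => (SS)SS => (()S)SS => (()SS)SS => (()()S)SS => (()()())SS => (()()())()S => (()()())()()

S => SS   [S ::= S S]
SS => SSS   [S ::= S S]
SSS => (S)SS   [S ::= ( S )]
(S)SS => (SS)SS   [S ::= S S]
(SS)SS => (()S)SS   [S ::= ( )]
(()S)SS => (()SS)SS   [S ::= S S]
(()SS)SS => (()()S)SS   [S ::= ( )]
(()()S)SS => (()()())SS   [S ::= ( )]
(()()())SS => (()()())()S   [S ::= ( )]
(()()())()S => (()()())()()   [S ::= ( )]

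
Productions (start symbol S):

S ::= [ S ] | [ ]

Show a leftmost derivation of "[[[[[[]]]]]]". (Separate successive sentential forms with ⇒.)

S ⇒ [S] ⇒ [[S]] ⇒ [[[S]]] ⇒ [[[[S]]]] ⇒ [[[[[S]]]]] ⇒ [[[[[[]]]]]]

S ⇒ [S]   [S ::= [ S ]]
[S] ⇒ [[S]]   [S ::= [ S ]]
[[S]] ⇒ [[[S]]]   [S ::= [ S ]]
[[[S]]] ⇒ [[[[S]]]]   [S ::= [ S ]]
[[[[S]]]] ⇒ [[[[[S]]]]]   [S ::= [ S ]]
[[[[[S]]]]] ⇒ [[[[[[]]]]]]   [S ::= [ ]]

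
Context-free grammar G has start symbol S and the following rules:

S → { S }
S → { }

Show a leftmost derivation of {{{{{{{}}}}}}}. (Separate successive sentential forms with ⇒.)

S ⇒ {S}   [S → { S }]
{S} ⇒ {{S}}   [S → { S }]
{{S}} ⇒ {{{S}}}   [S → { S }]
{{{S}}} ⇒ {{{{S}}}}   [S → { S }]
{{{{S}}}} ⇒ {{{{{S}}}}}   [S → { S }]
{{{{{S}}}}} ⇒ {{{{{{S}}}}}}   [S → { S }]
{{{{{{S}}}}}} ⇒ {{{{{{{}}}}}}}   [S → { }]

S ⇒ {S} ⇒ {{S}} ⇒ {{{S}}} ⇒ {{{{S}}}} ⇒ {{{{{S}}}}} ⇒ {{{{{{S}}}}}} ⇒ {{{{{{{}}}}}}}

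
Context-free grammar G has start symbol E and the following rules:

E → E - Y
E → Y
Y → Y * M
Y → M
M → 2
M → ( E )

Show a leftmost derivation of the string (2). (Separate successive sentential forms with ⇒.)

E ⇒ Y ⇒ M ⇒ (E) ⇒ (Y) ⇒ (M) ⇒ (2)

E ⇒ Y   [E → Y]
Y ⇒ M   [Y → M]
M ⇒ (E)   [M → ( E )]
(E) ⇒ (Y)   [E → Y]
(Y) ⇒ (M)   [Y → M]
(M) ⇒ (2)   [M → 2]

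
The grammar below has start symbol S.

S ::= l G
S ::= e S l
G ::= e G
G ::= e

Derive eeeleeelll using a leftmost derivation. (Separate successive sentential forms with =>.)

S => eSl   [S ::= e S l]
eSl => eeSll   [S ::= e S l]
eeSll => eeeSlll   [S ::= e S l]
eeeSlll => eeelGlll   [S ::= l G]
eeelGlll => eeeleGlll   [G ::= e G]
eeeleGlll => eeeleeGlll   [G ::= e G]
eeeleeGlll => eeeleeelll   [G ::= e]

S=>eSl=>eeSll=>eeeSlll=>eeelGlll=>eeeleGlll=>eeeleeGlll=>eeeleeelll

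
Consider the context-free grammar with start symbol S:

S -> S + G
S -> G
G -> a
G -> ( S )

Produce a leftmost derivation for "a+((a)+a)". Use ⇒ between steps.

S ⇒ S+G ⇒ G+G ⇒ a+G ⇒ a+(S) ⇒ a+(S+G) ⇒ a+(G+G) ⇒ a+((S)+G) ⇒ a+((G)+G) ⇒ a+((a)+G) ⇒ a+((a)+a)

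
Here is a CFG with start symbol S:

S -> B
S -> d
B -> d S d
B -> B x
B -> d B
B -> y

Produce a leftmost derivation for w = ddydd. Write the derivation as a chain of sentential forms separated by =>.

S => B   [S -> B]
B => dSd   [B -> d S d]
dSd => dBd   [S -> B]
dBd => ddSdd   [B -> d S d]
ddSdd => ddBdd   [S -> B]
ddBdd => ddydd   [B -> y]

S=>B=>dSd=>dBd=>ddSdd=>ddBdd=>ddydd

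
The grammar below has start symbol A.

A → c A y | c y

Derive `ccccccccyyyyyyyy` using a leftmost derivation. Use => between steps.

A => cAy => ccAyy => cccAyyy => ccccAyyyy => cccccAyyyyy => ccccccAyyyyyy => cccccccAyyyyyyy => ccccccccyyyyyyyy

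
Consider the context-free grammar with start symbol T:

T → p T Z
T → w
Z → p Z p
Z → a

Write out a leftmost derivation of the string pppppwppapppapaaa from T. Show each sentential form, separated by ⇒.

T ⇒ pTZ ⇒ ppTZZ ⇒ pppTZZZ ⇒ ppppTZZZZ ⇒ pppppTZZZZZ ⇒ pppppwZZZZZ ⇒ pppppwpZpZZZZ ⇒ pppppwppZppZZZZ ⇒ pppppwppappZZZZ ⇒ pppppwppapppZpZZZ ⇒ pppppwppapppapZZZ ⇒ pppppwppapppapaZZ ⇒ pppppwppapppapaaZ ⇒ pppppwppapppapaaa

T ⇒ pTZ   [T → p T Z]
pTZ ⇒ ppTZZ   [T → p T Z]
ppTZZ ⇒ pppTZZZ   [T → p T Z]
pppTZZZ ⇒ ppppTZZZZ   [T → p T Z]
ppppTZZZZ ⇒ pppppTZZZZZ   [T → p T Z]
pppppTZZZZZ ⇒ pppppwZZZZZ   [T → w]
pppppwZZZZZ ⇒ pppppwpZpZZZZ   [Z → p Z p]
pppppwpZpZZZZ ⇒ pppppwppZppZZZZ   [Z → p Z p]
pppppwppZppZZZZ ⇒ pppppwppappZZZZ   [Z → a]
pppppwppappZZZZ ⇒ pppppwppapppZpZZZ   [Z → p Z p]
pppppwppapppZpZZZ ⇒ pppppwppapppapZZZ   [Z → a]
pppppwppapppapZZZ ⇒ pppppwppapppapaZZ   [Z → a]
pppppwppapppapaZZ ⇒ pppppwppapppapaaZ   [Z → a]
pppppwppapppapaaZ ⇒ pppppwppapppapaaa   [Z → a]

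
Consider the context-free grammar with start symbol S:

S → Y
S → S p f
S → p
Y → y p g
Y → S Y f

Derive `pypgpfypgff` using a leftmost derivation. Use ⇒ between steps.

S ⇒ Y ⇒ SYf ⇒ pYf ⇒ pSYff ⇒ pSpfYff ⇒ pYpfYff ⇒ pypgpfYff ⇒ pypgpfypgff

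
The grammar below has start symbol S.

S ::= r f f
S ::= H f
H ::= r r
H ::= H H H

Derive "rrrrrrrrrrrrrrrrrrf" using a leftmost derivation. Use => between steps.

S=>Hf=>HHHf=>HHHHHf=>HHHHHHHf=>HHHHHHHHHf=>rrHHHHHHHHf=>rrrrHHHHHHHf=>rrrrrrHHHHHHf=>rrrrrrrrHHHHHf=>rrrrrrrrrrHHHHf=>rrrrrrrrrrrrHHHf=>rrrrrrrrrrrrrrHHf=>rrrrrrrrrrrrrrrrHf=>rrrrrrrrrrrrrrrrrrf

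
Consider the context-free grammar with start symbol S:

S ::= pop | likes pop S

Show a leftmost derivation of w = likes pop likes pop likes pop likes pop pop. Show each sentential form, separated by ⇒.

S ⇒ likes pop S ⇒ likes pop likes pop S ⇒ likes pop likes pop likes pop S ⇒ likes pop likes pop likes pop likes pop S ⇒ likes pop likes pop likes pop likes pop pop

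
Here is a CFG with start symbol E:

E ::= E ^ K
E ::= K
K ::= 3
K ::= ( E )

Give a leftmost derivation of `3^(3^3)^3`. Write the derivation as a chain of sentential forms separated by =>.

E=>E^K=>E^K^K=>K^K^K=>3^K^K=>3^(E)^K=>3^(E^K)^K=>3^(K^K)^K=>3^(3^K)^K=>3^(3^3)^K=>3^(3^3)^3

E => E^K   [E ::= E ^ K]
E^K => E^K^K   [E ::= E ^ K]
E^K^K => K^K^K   [E ::= K]
K^K^K => 3^K^K   [K ::= 3]
3^K^K => 3^(E)^K   [K ::= ( E )]
3^(E)^K => 3^(E^K)^K   [E ::= E ^ K]
3^(E^K)^K => 3^(K^K)^K   [E ::= K]
3^(K^K)^K => 3^(3^K)^K   [K ::= 3]
3^(3^K)^K => 3^(3^3)^K   [K ::= 3]
3^(3^3)^K => 3^(3^3)^3   [K ::= 3]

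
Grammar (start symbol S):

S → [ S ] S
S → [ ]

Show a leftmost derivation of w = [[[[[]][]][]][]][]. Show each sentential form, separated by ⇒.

S ⇒ [S]S ⇒ [[S]S]S ⇒ [[[S]S]S]S ⇒ [[[[S]S]S]S]S ⇒ [[[[[]]S]S]S]S ⇒ [[[[[]][]]S]S]S ⇒ [[[[[]][]][]]S]S ⇒ [[[[[]][]][]][]]S ⇒ [[[[[]][]][]][]][]

S ⇒ [S]S   [S → [ S ] S]
[S]S ⇒ [[S]S]S   [S → [ S ] S]
[[S]S]S ⇒ [[[S]S]S]S   [S → [ S ] S]
[[[S]S]S]S ⇒ [[[[S]S]S]S]S   [S → [ S ] S]
[[[[S]S]S]S]S ⇒ [[[[[]]S]S]S]S   [S → [ ]]
[[[[[]]S]S]S]S ⇒ [[[[[]][]]S]S]S   [S → [ ]]
[[[[[]][]]S]S]S ⇒ [[[[[]][]][]]S]S   [S → [ ]]
[[[[[]][]][]]S]S ⇒ [[[[[]][]][]][]]S   [S → [ ]]
[[[[[]][]][]][]]S ⇒ [[[[[]][]][]][]][]   [S → [ ]]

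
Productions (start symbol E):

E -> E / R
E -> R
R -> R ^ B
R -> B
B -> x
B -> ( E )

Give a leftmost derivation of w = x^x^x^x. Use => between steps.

E=>R=>R^B=>R^B^B=>R^B^B^B=>B^B^B^B=>x^B^B^B=>x^x^B^B=>x^x^x^B=>x^x^x^x

E => R   [E -> R]
R => R^B   [R -> R ^ B]
R^B => R^B^B   [R -> R ^ B]
R^B^B => R^B^B^B   [R -> R ^ B]
R^B^B^B => B^B^B^B   [R -> B]
B^B^B^B => x^B^B^B   [B -> x]
x^B^B^B => x^x^B^B   [B -> x]
x^x^B^B => x^x^x^B   [B -> x]
x^x^x^B => x^x^x^x   [B -> x]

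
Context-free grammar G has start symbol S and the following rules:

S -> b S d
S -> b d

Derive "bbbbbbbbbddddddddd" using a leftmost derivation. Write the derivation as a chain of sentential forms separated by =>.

S => bSd   [S -> b S d]
bSd => bbSdd   [S -> b S d]
bbSdd => bbbSddd   [S -> b S d]
bbbSddd => bbbbSdddd   [S -> b S d]
bbbbSdddd => bbbbbSddddd   [S -> b S d]
bbbbbSddddd => bbbbbbSdddddd   [S -> b S d]
bbbbbbSdddddd => bbbbbbbSddddddd   [S -> b S d]
bbbbbbbSddddddd => bbbbbbbbSdddddddd   [S -> b S d]
bbbbbbbbSdddddddd => bbbbbbbbbddddddddd   [S -> b d]

S => bSd => bbSdd => bbbSddd => bbbbSdddd => bbbbbSddddd => bbbbbbSdddddd => bbbbbbbSddddddd => bbbbbbbbSdddddddd => bbbbbbbbbddddddddd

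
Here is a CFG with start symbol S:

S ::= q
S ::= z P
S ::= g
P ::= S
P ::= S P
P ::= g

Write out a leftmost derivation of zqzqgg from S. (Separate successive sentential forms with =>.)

S => zP => zSP => zqP => zqSP => zqzPP => zqzSPP => zqzqPP => zqzqgP => zqzqgg

S => zP   [S ::= z P]
zP => zSP   [P ::= S P]
zSP => zqP   [S ::= q]
zqP => zqSP   [P ::= S P]
zqSP => zqzPP   [S ::= z P]
zqzPP => zqzSPP   [P ::= S P]
zqzSPP => zqzqPP   [S ::= q]
zqzqPP => zqzqgP   [P ::= g]
zqzqgP => zqzqgg   [P ::= g]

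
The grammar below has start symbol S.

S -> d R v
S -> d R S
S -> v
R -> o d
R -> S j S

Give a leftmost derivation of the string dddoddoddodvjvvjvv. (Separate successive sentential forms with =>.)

S => dRv => dSjSv => ddRvjSv => ddSjSvjSv => dddRSjSvjSv => dddodSjSvjSv => dddoddRSjSvjSv => dddoddodSjSvjSv => dddoddoddRvjSvjSv => dddoddoddodvjSvjSv => dddoddoddodvjvvjSv => dddoddoddodvjvvjvv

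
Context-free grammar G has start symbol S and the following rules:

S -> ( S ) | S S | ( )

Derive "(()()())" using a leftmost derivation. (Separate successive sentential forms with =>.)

S => (S) => (SS) => (SSS) => (()SS) => (()()S) => (()()())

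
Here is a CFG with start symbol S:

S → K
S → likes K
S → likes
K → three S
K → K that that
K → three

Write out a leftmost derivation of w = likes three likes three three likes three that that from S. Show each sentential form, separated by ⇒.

S ⇒ likes K ⇒ likes K that that ⇒ likes three S that that ⇒ likes three likes K that that ⇒ likes three likes three S that that ⇒ likes three likes three K that that ⇒ likes three likes three three S that that ⇒ likes three likes three three likes K that that ⇒ likes three likes three three likes three that that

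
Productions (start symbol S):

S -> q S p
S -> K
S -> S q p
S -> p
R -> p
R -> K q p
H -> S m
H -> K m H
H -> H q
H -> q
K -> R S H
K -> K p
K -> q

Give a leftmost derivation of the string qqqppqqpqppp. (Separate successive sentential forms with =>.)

S=>qSp=>qqSpp=>qqSqppp=>qqqSpqppp=>qqqKpqppp=>qqqRSHpqppp=>qqqpSHpqppp=>qqqppHpqppp=>qqqppHqpqppp=>qqqppqqpqppp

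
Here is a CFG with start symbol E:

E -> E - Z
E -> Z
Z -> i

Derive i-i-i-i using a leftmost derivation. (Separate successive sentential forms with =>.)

E=>E-Z=>E-Z-Z=>E-Z-Z-Z=>Z-Z-Z-Z=>i-Z-Z-Z=>i-i-Z-Z=>i-i-i-Z=>i-i-i-i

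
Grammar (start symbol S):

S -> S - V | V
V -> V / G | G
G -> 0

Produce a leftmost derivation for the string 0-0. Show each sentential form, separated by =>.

S => S-V => V-V => G-V => 0-V => 0-G => 0-0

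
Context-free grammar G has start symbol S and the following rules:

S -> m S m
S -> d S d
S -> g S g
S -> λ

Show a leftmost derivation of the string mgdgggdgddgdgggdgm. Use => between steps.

S => mSm   [S -> m S m]
mSm => mgSgm   [S -> g S g]
mgSgm => mgdSdgm   [S -> d S d]
mgdSdgm => mgdgSgdgm   [S -> g S g]
mgdgSgdgm => mgdggSggdgm   [S -> g S g]
mgdggSggdgm => mgdgggSgggdgm   [S -> g S g]
mgdgggSgggdgm => mgdgggdSdgggdgm   [S -> d S d]
mgdgggdSdgggdgm => mgdgggdgSgdgggdgm   [S -> g S g]
mgdgggdgSgdgggdgm => mgdgggdgdSdgdgggdgm   [S -> d S d]
mgdgggdgdSdgdgggdgm => mgdgggdgddgdgggdgm   [S -> λ]

S=>mSm=>mgSgm=>mgdSdgm=>mgdgSgdgm=>mgdggSggdgm=>mgdgggSgggdgm=>mgdgggdSdgggdgm=>mgdgggdgSgdgggdgm=>mgdgggdgdSdgdgggdgm=>mgdgggdgddgdgggdgm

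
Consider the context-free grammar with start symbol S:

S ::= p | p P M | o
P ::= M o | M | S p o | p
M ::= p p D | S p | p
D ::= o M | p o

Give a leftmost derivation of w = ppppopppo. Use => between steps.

S => pPM => pMM => pppDM => ppppoM => ppppoppD => ppppopppo

S => pPM   [S ::= p P M]
pPM => pMM   [P ::= M]
pMM => pppDM   [M ::= p p D]
pppDM => ppppoM   [D ::= p o]
ppppoM => ppppoppD   [M ::= p p D]
ppppoppD => ppppopppo   [D ::= p o]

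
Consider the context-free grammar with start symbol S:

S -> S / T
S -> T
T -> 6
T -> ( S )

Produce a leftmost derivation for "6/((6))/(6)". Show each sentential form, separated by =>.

S => S/T   [S -> S / T]
S/T => S/T/T   [S -> S / T]
S/T/T => T/T/T   [S -> T]
T/T/T => 6/T/T   [T -> 6]
6/T/T => 6/(S)/T   [T -> ( S )]
6/(S)/T => 6/(T)/T   [S -> T]
6/(T)/T => 6/((S))/T   [T -> ( S )]
6/((S))/T => 6/((T))/T   [S -> T]
6/((T))/T => 6/((6))/T   [T -> 6]
6/((6))/T => 6/((6))/(S)   [T -> ( S )]
6/((6))/(S) => 6/((6))/(T)   [S -> T]
6/((6))/(T) => 6/((6))/(6)   [T -> 6]

S=>S/T=>S/T/T=>T/T/T=>6/T/T=>6/(S)/T=>6/(T)/T=>6/((S))/T=>6/((T))/T=>6/((6))/T=>6/((6))/(S)=>6/((6))/(T)=>6/((6))/(6)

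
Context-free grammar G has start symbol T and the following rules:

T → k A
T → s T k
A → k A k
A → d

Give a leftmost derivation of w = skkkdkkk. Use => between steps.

T => sTk   [T → s T k]
sTk => skAk   [T → k A]
skAk => skkAkk   [A → k A k]
skkAkk => skkkAkkk   [A → k A k]
skkkAkkk => skkkdkkk   [A → d]

T => sTk => skAk => skkAkk => skkkAkkk => skkkdkkk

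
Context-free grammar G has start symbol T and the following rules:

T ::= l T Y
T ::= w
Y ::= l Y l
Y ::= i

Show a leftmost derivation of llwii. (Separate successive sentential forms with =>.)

T=>lTY=>llTYY=>llwYY=>llwiY=>llwii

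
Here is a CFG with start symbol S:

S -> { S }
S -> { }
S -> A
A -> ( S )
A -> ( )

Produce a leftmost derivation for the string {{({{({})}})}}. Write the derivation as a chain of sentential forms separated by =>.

S=>{S}=>{{S}}=>{{A}}=>{{(S)}}=>{{({S})}}=>{{({{S}})}}=>{{({{A}})}}=>{{({{(S)}})}}=>{{({{({})}})}}

S => {S}   [S -> { S }]
{S} => {{S}}   [S -> { S }]
{{S}} => {{A}}   [S -> A]
{{A}} => {{(S)}}   [A -> ( S )]
{{(S)}} => {{({S})}}   [S -> { S }]
{{({S})}} => {{({{S}})}}   [S -> { S }]
{{({{S}})}} => {{({{A}})}}   [S -> A]
{{({{A}})}} => {{({{(S)}})}}   [A -> ( S )]
{{({{(S)}})}} => {{({{({})}})}}   [S -> { }]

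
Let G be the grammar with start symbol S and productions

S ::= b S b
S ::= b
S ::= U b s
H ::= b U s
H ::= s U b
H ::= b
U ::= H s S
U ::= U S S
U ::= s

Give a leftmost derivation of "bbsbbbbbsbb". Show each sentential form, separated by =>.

S => bSb => bbSbb => bbUbsbb => bbUSSbsbb => bbUSSSSbsbb => bbsSSSSbsbb => bbsbSSSbsbb => bbsbbSSbsbb => bbsbbbSbsbb => bbsbbbbbsbb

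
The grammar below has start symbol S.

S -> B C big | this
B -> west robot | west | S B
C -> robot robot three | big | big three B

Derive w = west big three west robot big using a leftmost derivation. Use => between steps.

S => B C big => west C big => west big three B big => west big three west robot big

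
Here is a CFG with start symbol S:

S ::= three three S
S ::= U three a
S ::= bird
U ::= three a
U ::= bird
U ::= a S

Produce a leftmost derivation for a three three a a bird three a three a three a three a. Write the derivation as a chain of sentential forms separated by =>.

S => U three a => a S three a => a three three S three a => a three three U three a three a => a three three a S three a three a => a three three a U three a three a three a => a three three a a S three a three a three a => a three three a a U three a three a three a three a => a three three a a bird three a three a three a three a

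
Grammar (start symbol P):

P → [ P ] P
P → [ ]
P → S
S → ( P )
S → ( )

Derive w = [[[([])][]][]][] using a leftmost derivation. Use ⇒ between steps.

P⇒[P]P⇒[[P]P]P⇒[[[P]P]P]P⇒[[[S]P]P]P⇒[[[(P)]P]P]P⇒[[[([])]P]P]P⇒[[[([])][]]P]P⇒[[[([])][]][]]P⇒[[[([])][]][]][]

P ⇒ [P]P   [P → [ P ] P]
[P]P ⇒ [[P]P]P   [P → [ P ] P]
[[P]P]P ⇒ [[[P]P]P]P   [P → [ P ] P]
[[[P]P]P]P ⇒ [[[S]P]P]P   [P → S]
[[[S]P]P]P ⇒ [[[(P)]P]P]P   [S → ( P )]
[[[(P)]P]P]P ⇒ [[[([])]P]P]P   [P → [ ]]
[[[([])]P]P]P ⇒ [[[([])][]]P]P   [P → [ ]]
[[[([])][]]P]P ⇒ [[[([])][]][]]P   [P → [ ]]
[[[([])][]][]]P ⇒ [[[([])][]][]][]   [P → [ ]]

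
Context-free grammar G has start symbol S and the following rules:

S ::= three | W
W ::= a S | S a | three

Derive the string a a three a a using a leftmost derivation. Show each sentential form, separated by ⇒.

S ⇒ W ⇒ a S ⇒ a W ⇒ a a S ⇒ a a W ⇒ a a S a ⇒ a a W a ⇒ a a S a a ⇒ a a W a a ⇒ a a three a a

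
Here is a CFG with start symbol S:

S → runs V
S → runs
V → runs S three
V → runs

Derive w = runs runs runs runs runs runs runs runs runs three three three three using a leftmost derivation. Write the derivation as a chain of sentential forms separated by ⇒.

S ⇒ runs V ⇒ runs runs S three ⇒ runs runs runs V three ⇒ runs runs runs runs S three three ⇒ runs runs runs runs runs V three three ⇒ runs runs runs runs runs runs S three three three ⇒ runs runs runs runs runs runs runs V three three three ⇒ runs runs runs runs runs runs runs runs S three three three three ⇒ runs runs runs runs runs runs runs runs runs three three three three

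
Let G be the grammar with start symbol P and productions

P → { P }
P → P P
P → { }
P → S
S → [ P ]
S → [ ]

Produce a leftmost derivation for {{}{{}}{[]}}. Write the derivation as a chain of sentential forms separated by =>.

P => {P} => {PP} => {PPP} => {{}PP} => {{}{P}P} => {{}{{}}P} => {{}{{}}{P}} => {{}{{}}{S}} => {{}{{}}{[]}}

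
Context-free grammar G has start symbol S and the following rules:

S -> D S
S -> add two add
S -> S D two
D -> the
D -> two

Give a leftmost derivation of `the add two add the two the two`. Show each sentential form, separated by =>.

S => S D two   [S -> S D two]
S D two => S D two D two   [S -> S D two]
S D two D two => D S D two D two   [S -> D S]
D S D two D two => the S D two D two   [D -> the]
the S D two D two => the add two add D two D two   [S -> add two add]
the add two add D two D two => the add two add the two D two   [D -> the]
the add two add the two D two => the add two add the two the two   [D -> the]

S => S D two => S D two D two => D S D two D two => the S D two D two => the add two add D two D two => the add two add the two D two => the add two add the two the two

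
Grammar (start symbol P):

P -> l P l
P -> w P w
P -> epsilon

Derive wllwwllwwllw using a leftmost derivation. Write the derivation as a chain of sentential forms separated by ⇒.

P ⇒ wPw   [P -> w P w]
wPw ⇒ wlPlw   [P -> l P l]
wlPlw ⇒ wllPllw   [P -> l P l]
wllPllw ⇒ wllwPwllw   [P -> w P w]
wllwPwllw ⇒ wllwwPwwllw   [P -> w P w]
wllwwPwwllw ⇒ wllwwlPlwwllw   [P -> l P l]
wllwwlPlwwllw ⇒ wllwwllwwllw   [P -> epsilon]

P ⇒ wPw ⇒ wlPlw ⇒ wllPllw ⇒ wllwPwllw ⇒ wllwwPwwllw ⇒ wllwwlPlwwllw ⇒ wllwwllwwllw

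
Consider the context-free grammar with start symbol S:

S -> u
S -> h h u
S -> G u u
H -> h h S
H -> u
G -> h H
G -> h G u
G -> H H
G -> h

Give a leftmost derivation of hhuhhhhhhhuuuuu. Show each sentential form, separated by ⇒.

S⇒Guu⇒HHuu⇒hhSHuu⇒hhuHuu⇒hhuhhSuu⇒hhuhhGuuuu⇒hhuhhhHuuuu⇒hhuhhhhhSuuuu⇒hhuhhhhhhhuuuuu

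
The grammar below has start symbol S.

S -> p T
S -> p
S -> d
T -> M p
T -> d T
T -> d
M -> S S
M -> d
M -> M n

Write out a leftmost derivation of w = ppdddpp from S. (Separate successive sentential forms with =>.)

S=>pT=>pMp=>pSSp=>ppTSp=>ppdTSp=>ppddTSp=>ppdddSp=>ppdddpp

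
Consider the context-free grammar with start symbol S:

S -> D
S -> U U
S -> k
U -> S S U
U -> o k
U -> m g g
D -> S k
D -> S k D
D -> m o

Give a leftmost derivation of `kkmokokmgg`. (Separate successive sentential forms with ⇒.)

S⇒UU⇒SSUU⇒DSUU⇒SkDSUU⇒kkDSUU⇒kkmoSUU⇒kkmokUU⇒kkmokokU⇒kkmokokmgg

S ⇒ UU   [S -> U U]
UU ⇒ SSUU   [U -> S S U]
SSUU ⇒ DSUU   [S -> D]
DSUU ⇒ SkDSUU   [D -> S k D]
SkDSUU ⇒ kkDSUU   [S -> k]
kkDSUU ⇒ kkmoSUU   [D -> m o]
kkmoSUU ⇒ kkmokUU   [S -> k]
kkmokUU ⇒ kkmokokU   [U -> o k]
kkmokokU ⇒ kkmokokmgg   [U -> m g g]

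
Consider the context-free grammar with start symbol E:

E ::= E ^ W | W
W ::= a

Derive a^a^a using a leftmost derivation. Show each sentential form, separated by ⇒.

E ⇒ E^W ⇒ E^W^W ⇒ W^W^W ⇒ a^W^W ⇒ a^a^W ⇒ a^a^a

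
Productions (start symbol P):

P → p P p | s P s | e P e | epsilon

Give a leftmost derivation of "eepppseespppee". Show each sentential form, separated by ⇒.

P ⇒ ePe   [P → e P e]
ePe ⇒ eePee   [P → e P e]
eePee ⇒ eepPpee   [P → p P p]
eepPpee ⇒ eeppPppee   [P → p P p]
eeppPppee ⇒ eepppPpppee   [P → p P p]
eepppPpppee ⇒ eepppsPspppee   [P → s P s]
eepppsPspppee ⇒ eepppsePespppee   [P → e P e]
eepppsePespppee ⇒ eepppseespppee   [P → epsilon]

P ⇒ ePe ⇒ eePee ⇒ eepPpee ⇒ eeppPppee ⇒ eepppPpppee ⇒ eepppsPspppee ⇒ eepppsePespppee ⇒ eepppseespppee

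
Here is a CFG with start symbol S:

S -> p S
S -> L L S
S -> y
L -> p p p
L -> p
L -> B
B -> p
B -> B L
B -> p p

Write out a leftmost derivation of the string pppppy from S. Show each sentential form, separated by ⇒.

S ⇒ pS   [S -> p S]
pS ⇒ ppS   [S -> p S]
ppS ⇒ ppLLS   [S -> L L S]
ppLLS ⇒ ppBLS   [L -> B]
ppBLS ⇒ ppBLLS   [B -> B L]
ppBLLS ⇒ pppLLS   [B -> p]
pppLLS ⇒ pppBLS   [L -> B]
pppBLS ⇒ ppppLS   [B -> p]
ppppLS ⇒ pppppS   [L -> p]
pppppS ⇒ pppppy   [S -> y]

S ⇒ pS ⇒ ppS ⇒ ppLLS ⇒ ppBLS ⇒ ppBLLS ⇒ pppLLS ⇒ pppBLS ⇒ ppppLS ⇒ pppppS ⇒ pppppy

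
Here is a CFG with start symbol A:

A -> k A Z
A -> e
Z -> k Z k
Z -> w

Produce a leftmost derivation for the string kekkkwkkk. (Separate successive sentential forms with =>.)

A => kAZ => keZ => kekZk => kekkZkk => kekkkZkkk => kekkkwkkk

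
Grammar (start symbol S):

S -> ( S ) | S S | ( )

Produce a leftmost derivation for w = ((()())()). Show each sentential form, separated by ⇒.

S ⇒ (S)   [S -> ( S )]
(S) ⇒ (SS)   [S -> S S]
(SS) ⇒ ((S)S)   [S -> ( S )]
((S)S) ⇒ ((SS)S)   [S -> S S]
((SS)S) ⇒ ((()S)S)   [S -> ( )]
((()S)S) ⇒ ((()())S)   [S -> ( )]
((()())S) ⇒ ((()())())   [S -> ( )]

S ⇒ (S) ⇒ (SS) ⇒ ((S)S) ⇒ ((SS)S) ⇒ ((()S)S) ⇒ ((()())S) ⇒ ((()())())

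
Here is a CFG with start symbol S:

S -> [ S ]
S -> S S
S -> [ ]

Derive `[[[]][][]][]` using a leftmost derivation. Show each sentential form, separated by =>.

S => SS   [S -> S S]
SS => [S]S   [S -> [ S ]]
[S]S => [SS]S   [S -> S S]
[SS]S => [SSS]S   [S -> S S]
[SSS]S => [[S]SS]S   [S -> [ S ]]
[[S]SS]S => [[[]]SS]S   [S -> [ ]]
[[[]]SS]S => [[[]][]S]S   [S -> [ ]]
[[[]][]S]S => [[[]][][]]S   [S -> [ ]]
[[[]][][]]S => [[[]][][]][]   [S -> [ ]]

S=>SS=>[S]S=>[SS]S=>[SSS]S=>[[S]SS]S=>[[[]]SS]S=>[[[]][]S]S=>[[[]][][]]S=>[[[]][][]][]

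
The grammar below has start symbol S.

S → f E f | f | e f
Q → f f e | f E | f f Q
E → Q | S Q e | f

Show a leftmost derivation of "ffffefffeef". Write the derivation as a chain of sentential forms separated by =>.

S=>fEf=>fSQef=>ffEfQef=>ffQfQef=>ffffefQef=>ffffefffeef

S => fEf   [S → f E f]
fEf => fSQef   [E → S Q e]
fSQef => ffEfQef   [S → f E f]
ffEfQef => ffQfQef   [E → Q]
ffQfQef => ffffefQef   [Q → f f e]
ffffefQef => ffffefffeef   [Q → f f e]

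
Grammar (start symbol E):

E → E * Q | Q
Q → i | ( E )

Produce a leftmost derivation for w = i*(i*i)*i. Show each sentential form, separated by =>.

E => E*Q => E*Q*Q => Q*Q*Q => i*Q*Q => i*(E)*Q => i*(E*Q)*Q => i*(Q*Q)*Q => i*(i*Q)*Q => i*(i*i)*Q => i*(i*i)*i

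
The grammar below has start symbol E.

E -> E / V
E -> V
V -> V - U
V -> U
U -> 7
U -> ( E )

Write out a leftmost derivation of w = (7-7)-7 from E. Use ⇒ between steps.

E ⇒ V ⇒ V-U ⇒ U-U ⇒ (E)-U ⇒ (V)-U ⇒ (V-U)-U ⇒ (U-U)-U ⇒ (7-U)-U ⇒ (7-7)-U ⇒ (7-7)-7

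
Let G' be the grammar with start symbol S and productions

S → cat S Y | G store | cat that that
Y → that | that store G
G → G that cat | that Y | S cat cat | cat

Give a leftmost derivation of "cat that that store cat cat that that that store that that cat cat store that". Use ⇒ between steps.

S ⇒ cat S Y   [S → cat S Y]
cat S Y ⇒ cat G store Y   [S → G store]
cat G store Y ⇒ cat that Y store Y   [G → that Y]
cat that Y store Y ⇒ cat that that store G store Y   [Y → that store G]
cat that that store G store Y ⇒ cat that that store S cat cat store Y   [G → S cat cat]
cat that that store S cat cat store Y ⇒ cat that that store cat S Y cat cat store Y   [S → cat S Y]
cat that that store cat S Y cat cat store Y ⇒ cat that that store cat cat that that Y cat cat store Y   [S → cat that that]
cat that that store cat cat that that Y cat cat store Y ⇒ cat that that store cat cat that that that store G cat cat store Y   [Y → that store G]
cat that that store cat cat that that that store G cat cat store Y ⇒ cat that that store cat cat that that that store that Y cat cat store Y   [G → that Y]
cat that that store cat cat that that that store that Y cat cat store Y ⇒ cat that that store cat cat that that that store that that cat cat store Y   [Y → that]
cat that that store cat cat that that that store that that cat cat store Y ⇒ cat that that store cat cat that that that store that that cat cat store that   [Y → that]

S ⇒ cat S Y ⇒ cat G store Y ⇒ cat that Y store Y ⇒ cat that that store G store Y ⇒ cat that that store S cat cat store Y ⇒ cat that that store cat S Y cat cat store Y ⇒ cat that that store cat cat that that Y cat cat store Y ⇒ cat that that store cat cat that that that store G cat cat store Y ⇒ cat that that store cat cat that that that store that Y cat cat store Y ⇒ cat that that store cat cat that that that store that that cat cat store Y ⇒ cat that that store cat cat that that that store that that cat cat store that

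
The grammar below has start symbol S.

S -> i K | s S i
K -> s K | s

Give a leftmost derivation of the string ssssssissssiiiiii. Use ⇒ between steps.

S ⇒ sSi   [S -> s S i]
sSi ⇒ ssSii   [S -> s S i]
ssSii ⇒ sssSiii   [S -> s S i]
sssSiii ⇒ ssssSiiii   [S -> s S i]
ssssSiiii ⇒ sssssSiiiii   [S -> s S i]
sssssSiiiii ⇒ ssssssSiiiiii   [S -> s S i]
ssssssSiiiiii ⇒ ssssssiKiiiiii   [S -> i K]
ssssssiKiiiiii ⇒ ssssssisKiiiiii   [K -> s K]
ssssssisKiiiiii ⇒ ssssssissKiiiiii   [K -> s K]
ssssssissKiiiiii ⇒ ssssssisssKiiiiii   [K -> s K]
ssssssisssKiiiiii ⇒ ssssssissssiiiiii   [K -> s]

S ⇒ sSi ⇒ ssSii ⇒ sssSiii ⇒ ssssSiiii ⇒ sssssSiiiii ⇒ ssssssSiiiiii ⇒ ssssssiKiiiiii ⇒ ssssssisKiiiiii ⇒ ssssssissKiiiiii ⇒ ssssssisssKiiiiii ⇒ ssssssissssiiiiii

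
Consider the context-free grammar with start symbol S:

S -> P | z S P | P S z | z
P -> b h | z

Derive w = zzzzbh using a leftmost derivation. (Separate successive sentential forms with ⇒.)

S ⇒ zSP   [S -> z S P]
zSP ⇒ zPSzP   [S -> P S z]
zPSzP ⇒ zzSzP   [P -> z]
zzSzP ⇒ zzPzP   [S -> P]
zzPzP ⇒ zzzzP   [P -> z]
zzzzP ⇒ zzzzbh   [P -> b h]

S ⇒ zSP ⇒ zPSzP ⇒ zzSzP ⇒ zzPzP ⇒ zzzzP ⇒ zzzzbh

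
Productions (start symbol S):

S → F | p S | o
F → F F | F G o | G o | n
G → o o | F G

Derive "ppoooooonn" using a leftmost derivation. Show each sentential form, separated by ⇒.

S ⇒ pS ⇒ ppS ⇒ ppF ⇒ ppFF ⇒ ppFFF ⇒ ppGoFF ⇒ ppFGoFF ⇒ ppGoGoFF ⇒ ppoooGoFF ⇒ ppooooooFF ⇒ ppoooooonF ⇒ ppoooooonn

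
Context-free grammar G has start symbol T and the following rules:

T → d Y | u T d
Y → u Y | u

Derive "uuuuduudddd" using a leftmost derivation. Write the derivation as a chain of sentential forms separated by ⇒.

T ⇒ uTd ⇒ uuTdd ⇒ uuuTddd ⇒ uuuuTdddd ⇒ uuuudYdddd ⇒ uuuuduYdddd ⇒ uuuuduudddd

T ⇒ uTd   [T → u T d]
uTd ⇒ uuTdd   [T → u T d]
uuTdd ⇒ uuuTddd   [T → u T d]
uuuTddd ⇒ uuuuTdddd   [T → u T d]
uuuuTdddd ⇒ uuuudYdddd   [T → d Y]
uuuudYdddd ⇒ uuuuduYdddd   [Y → u Y]
uuuuduYdddd ⇒ uuuuduudddd   [Y → u]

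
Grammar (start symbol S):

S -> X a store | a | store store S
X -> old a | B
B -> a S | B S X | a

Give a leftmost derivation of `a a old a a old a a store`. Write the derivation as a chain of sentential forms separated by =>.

S => X a store   [S -> X a store]
X a store => B a store   [X -> B]
B a store => B S X a store   [B -> B S X]
B S X a store => B S X S X a store   [B -> B S X]
B S X S X a store => a S X S X a store   [B -> a]
a S X S X a store => a a X S X a store   [S -> a]
a a X S X a store => a a old a S X a store   [X -> old a]
a a old a S X a store => a a old a a X a store   [S -> a]
a a old a a X a store => a a old a a old a a store   [X -> old a]

S => X a store => B a store => B S X a store => B S X S X a store => a S X S X a store => a a X S X a store => a a old a S X a store => a a old a a X a store => a a old a a old a a store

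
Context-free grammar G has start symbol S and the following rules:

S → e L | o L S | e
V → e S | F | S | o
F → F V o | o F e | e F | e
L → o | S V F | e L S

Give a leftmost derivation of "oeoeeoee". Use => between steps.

S => oLS => oSVFS => oeLVFS => oeoVFS => oeoeSFS => oeoeeLFS => oeoeeoFS => oeoeeoeS => oeoeeoee

S => oLS   [S → o L S]
oLS => oSVFS   [L → S V F]
oSVFS => oeLVFS   [S → e L]
oeLVFS => oeoVFS   [L → o]
oeoVFS => oeoeSFS   [V → e S]
oeoeSFS => oeoeeLFS   [S → e L]
oeoeeLFS => oeoeeoFS   [L → o]
oeoeeoFS => oeoeeoeS   [F → e]
oeoeeoeS => oeoeeoee   [S → e]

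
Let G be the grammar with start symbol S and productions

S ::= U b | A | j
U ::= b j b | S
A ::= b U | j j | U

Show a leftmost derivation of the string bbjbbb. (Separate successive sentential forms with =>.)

S => A   [S ::= A]
A => bU   [A ::= b U]
bU => bS   [U ::= S]
bS => bUb   [S ::= U b]
bUb => bSb   [U ::= S]
bSb => bUbb   [S ::= U b]
bUbb => bbjbbb   [U ::= b j b]

S=>A=>bU=>bS=>bUb=>bSb=>bUbb=>bbjbbb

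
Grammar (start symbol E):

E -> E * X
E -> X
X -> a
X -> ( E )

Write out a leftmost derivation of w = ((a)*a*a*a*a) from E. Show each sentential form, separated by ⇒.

E⇒X⇒(E)⇒(E*X)⇒(E*X*X)⇒(E*X*X*X)⇒(E*X*X*X*X)⇒(X*X*X*X*X)⇒((E)*X*X*X*X)⇒((X)*X*X*X*X)⇒((a)*X*X*X*X)⇒((a)*a*X*X*X)⇒((a)*a*a*X*X)⇒((a)*a*a*a*X)⇒((a)*a*a*a*a)

E ⇒ X   [E -> X]
X ⇒ (E)   [X -> ( E )]
(E) ⇒ (E*X)   [E -> E * X]
(E*X) ⇒ (E*X*X)   [E -> E * X]
(E*X*X) ⇒ (E*X*X*X)   [E -> E * X]
(E*X*X*X) ⇒ (E*X*X*X*X)   [E -> E * X]
(E*X*X*X*X) ⇒ (X*X*X*X*X)   [E -> X]
(X*X*X*X*X) ⇒ ((E)*X*X*X*X)   [X -> ( E )]
((E)*X*X*X*X) ⇒ ((X)*X*X*X*X)   [E -> X]
((X)*X*X*X*X) ⇒ ((a)*X*X*X*X)   [X -> a]
((a)*X*X*X*X) ⇒ ((a)*a*X*X*X)   [X -> a]
((a)*a*X*X*X) ⇒ ((a)*a*a*X*X)   [X -> a]
((a)*a*a*X*X) ⇒ ((a)*a*a*a*X)   [X -> a]
((a)*a*a*a*X) ⇒ ((a)*a*a*a*a)   [X -> a]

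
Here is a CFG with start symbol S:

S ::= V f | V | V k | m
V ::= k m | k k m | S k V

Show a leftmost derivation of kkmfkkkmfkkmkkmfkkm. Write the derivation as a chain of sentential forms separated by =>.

S => V => SkV => VfkV => SkVfkV => VkVfkV => SkVkVfkV => VfkVkVfkV => SkVfkVkVfkV => VfkVfkVkVfkV => kkmfkVfkVkVfkV => kkmfkkkmfkVkVfkV => kkmfkkkmfkkmkVfkV => kkmfkkkmfkkmkkmfkV => kkmfkkkmfkkmkkmfkkm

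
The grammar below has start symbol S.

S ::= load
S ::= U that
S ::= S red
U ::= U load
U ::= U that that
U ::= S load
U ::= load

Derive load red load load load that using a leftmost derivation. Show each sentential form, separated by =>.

S => U that => U load that => U load load that => S load load load that => S red load load load that => load red load load load that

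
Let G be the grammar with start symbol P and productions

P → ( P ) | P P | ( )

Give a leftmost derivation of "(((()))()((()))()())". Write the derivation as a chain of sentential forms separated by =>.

P => (P) => (PP) => ((P)P) => (((P))P) => (((()))P) => (((()))PP) => (((()))PPP) => (((()))PPPP) => (((()))()PPP) => (((()))()(P)PP) => (((()))()((P))PP) => (((()))()((()))PP) => (((()))()((()))()P) => (((()))()((()))()())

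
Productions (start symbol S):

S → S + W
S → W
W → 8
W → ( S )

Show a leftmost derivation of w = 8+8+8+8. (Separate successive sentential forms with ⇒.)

S ⇒ S+W   [S → S + W]
S+W ⇒ S+W+W   [S → S + W]
S+W+W ⇒ S+W+W+W   [S → S + W]
S+W+W+W ⇒ W+W+W+W   [S → W]
W+W+W+W ⇒ 8+W+W+W   [W → 8]
8+W+W+W ⇒ 8+8+W+W   [W → 8]
8+8+W+W ⇒ 8+8+8+W   [W → 8]
8+8+8+W ⇒ 8+8+8+8   [W → 8]

S⇒S+W⇒S+W+W⇒S+W+W+W⇒W+W+W+W⇒8+W+W+W⇒8+8+W+W⇒8+8+8+W⇒8+8+8+8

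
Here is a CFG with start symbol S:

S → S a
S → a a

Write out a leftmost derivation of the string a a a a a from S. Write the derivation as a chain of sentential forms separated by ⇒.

S ⇒ S a ⇒ S a a ⇒ S a a a ⇒ a a a a a

S ⇒ S a   [S → S a]
S a ⇒ S a a   [S → S a]
S a a ⇒ S a a a   [S → S a]
S a a a ⇒ a a a a a   [S → a a]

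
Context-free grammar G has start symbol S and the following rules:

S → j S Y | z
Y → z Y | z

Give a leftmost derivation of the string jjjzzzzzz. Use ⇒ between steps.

S⇒jSY⇒jjSYY⇒jjjSYYY⇒jjjzYYY⇒jjjzzYY⇒jjjzzzY⇒jjjzzzzY⇒jjjzzzzzY⇒jjjzzzzzz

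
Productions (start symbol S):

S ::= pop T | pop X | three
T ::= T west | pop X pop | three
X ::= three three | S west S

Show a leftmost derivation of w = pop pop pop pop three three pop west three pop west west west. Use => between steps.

S => pop T   [S ::= pop T]
pop T => pop T west   [T ::= T west]
pop T west => pop T west west   [T ::= T west]
pop T west west => pop T west west west   [T ::= T west]
pop T west west west => pop pop X pop west west west   [T ::= pop X pop]
pop pop X pop west west west => pop pop S west S pop west west west   [X ::= S west S]
pop pop S west S pop west west west => pop pop pop T west S pop west west west   [S ::= pop T]
pop pop pop T west S pop west west west => pop pop pop pop X pop west S pop west west west   [T ::= pop X pop]
pop pop pop pop X pop west S pop west west west => pop pop pop pop three three pop west S pop west west west   [X ::= three three]
pop pop pop pop three three pop west S pop west west west => pop pop pop pop three three pop west three pop west west west   [S ::= three]

S => pop T => pop T west => pop T west west => pop T west west west => pop pop X pop west west west => pop pop S west S pop west west west => pop pop pop T west S pop west west west => pop pop pop pop X pop west S pop west west west => pop pop pop pop three three pop west S pop west west west => pop pop pop pop three three pop west three pop west west west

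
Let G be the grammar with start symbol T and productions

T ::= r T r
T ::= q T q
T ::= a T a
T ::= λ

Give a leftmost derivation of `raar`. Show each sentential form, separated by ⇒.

T ⇒ rTr   [T ::= r T r]
rTr ⇒ raTar   [T ::= a T a]
raTar ⇒ raar   [T ::= λ]

T ⇒ rTr ⇒ raTar ⇒ raar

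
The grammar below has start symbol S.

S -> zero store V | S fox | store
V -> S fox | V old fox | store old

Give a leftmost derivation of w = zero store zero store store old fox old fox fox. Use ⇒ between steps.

S ⇒ S fox ⇒ zero store V fox ⇒ zero store V old fox fox ⇒ zero store S fox old fox fox ⇒ zero store zero store V fox old fox fox ⇒ zero store zero store store old fox old fox fox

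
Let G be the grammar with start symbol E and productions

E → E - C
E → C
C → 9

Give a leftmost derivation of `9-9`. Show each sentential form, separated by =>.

E => E-C   [E → E - C]
E-C => C-C   [E → C]
C-C => 9-C   [C → 9]
9-C => 9-9   [C → 9]

E=>E-C=>C-C=>9-C=>9-9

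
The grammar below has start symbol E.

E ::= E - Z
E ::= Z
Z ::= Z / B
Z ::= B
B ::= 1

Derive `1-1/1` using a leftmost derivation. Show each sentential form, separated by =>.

E => E-Z   [E ::= E - Z]
E-Z => Z-Z   [E ::= Z]
Z-Z => B-Z   [Z ::= B]
B-Z => 1-Z   [B ::= 1]
1-Z => 1-Z/B   [Z ::= Z / B]
1-Z/B => 1-B/B   [Z ::= B]
1-B/B => 1-1/B   [B ::= 1]
1-1/B => 1-1/1   [B ::= 1]

E => E-Z => Z-Z => B-Z => 1-Z => 1-Z/B => 1-B/B => 1-1/B => 1-1/1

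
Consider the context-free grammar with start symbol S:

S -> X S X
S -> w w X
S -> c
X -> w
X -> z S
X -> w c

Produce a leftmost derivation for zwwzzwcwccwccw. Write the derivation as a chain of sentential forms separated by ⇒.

S ⇒ XSX   [S -> X S X]
XSX ⇒ zSSX   [X -> z S]
zSSX ⇒ zwwXSX   [S -> w w X]
zwwXSX ⇒ zwwzSSX   [X -> z S]
zwwzSSX ⇒ zwwzXSXSX   [S -> X S X]
zwwzXSXSX ⇒ zwwzzSSXSX   [X -> z S]
zwwzzSSXSX ⇒ zwwzzXSXSXSX   [S -> X S X]
zwwzzXSXSXSX ⇒ zwwzzwSXSXSX   [X -> w]
zwwzzwSXSXSX ⇒ zwwzzwcXSXSX   [S -> c]
zwwzzwcXSXSX ⇒ zwwzzwcwcSXSX   [X -> w c]
zwwzzwcwcSXSX ⇒ zwwzzwcwccXSX   [S -> c]
zwwzzwcwccXSX ⇒ zwwzzwcwccwcSX   [X -> w c]
zwwzzwcwccwcSX ⇒ zwwzzwcwccwccX   [S -> c]
zwwzzwcwccwccX ⇒ zwwzzwcwccwccw   [X -> w]

S ⇒ XSX ⇒ zSSX ⇒ zwwXSX ⇒ zwwzSSX ⇒ zwwzXSXSX ⇒ zwwzzSSXSX ⇒ zwwzzXSXSXSX ⇒ zwwzzwSXSXSX ⇒ zwwzzwcXSXSX ⇒ zwwzzwcwcSXSX ⇒ zwwzzwcwccXSX ⇒ zwwzzwcwccwcSX ⇒ zwwzzwcwccwccX ⇒ zwwzzwcwccwccw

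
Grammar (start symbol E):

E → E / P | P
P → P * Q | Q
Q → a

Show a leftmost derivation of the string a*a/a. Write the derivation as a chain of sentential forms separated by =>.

E=>E/P=>P/P=>P*Q/P=>Q*Q/P=>a*Q/P=>a*a/P=>a*a/Q=>a*a/a

E => E/P   [E → E / P]
E/P => P/P   [E → P]
P/P => P*Q/P   [P → P * Q]
P*Q/P => Q*Q/P   [P → Q]
Q*Q/P => a*Q/P   [Q → a]
a*Q/P => a*a/P   [Q → a]
a*a/P => a*a/Q   [P → Q]
a*a/Q => a*a/a   [Q → a]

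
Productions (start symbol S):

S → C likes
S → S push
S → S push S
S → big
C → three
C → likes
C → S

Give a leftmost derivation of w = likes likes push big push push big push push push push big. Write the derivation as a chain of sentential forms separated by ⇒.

S ⇒ S push S ⇒ S push push S ⇒ S push push push S ⇒ S push push push push S ⇒ S push S push push push push S ⇒ S push push S push push push push S ⇒ S push S push push S push push push push S ⇒ C likes push S push push S push push push push S ⇒ likes likes push S push push S push push push push S ⇒ likes likes push big push push S push push push push S ⇒ likes likes push big push push big push push push push S ⇒ likes likes push big push push big push push push push big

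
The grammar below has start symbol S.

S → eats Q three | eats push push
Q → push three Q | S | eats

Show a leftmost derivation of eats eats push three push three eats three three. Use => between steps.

S => eats Q three   [S → eats Q three]
eats Q three => eats S three   [Q → S]
eats S three => eats eats Q three three   [S → eats Q three]
eats eats Q three three => eats eats push three Q three three   [Q → push three Q]
eats eats push three Q three three => eats eats push three push three Q three three   [Q → push three Q]
eats eats push three push three Q three three => eats eats push three push three eats three three   [Q → eats]

S => eats Q three => eats S three => eats eats Q three three => eats eats push three Q three three => eats eats push three push three Q three three => eats eats push three push three eats three three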